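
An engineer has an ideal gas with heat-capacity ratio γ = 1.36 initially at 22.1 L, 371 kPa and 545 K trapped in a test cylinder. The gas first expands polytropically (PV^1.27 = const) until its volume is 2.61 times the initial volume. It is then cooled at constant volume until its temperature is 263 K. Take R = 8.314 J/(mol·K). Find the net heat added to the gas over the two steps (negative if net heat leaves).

-4860 J

n = P₁V₁/(RT₁) = 371×22.1/(8.314×545) = 1.81 mol.
Step 1 — Polytropic n=1.27: T₂ = T₁(V₁/V₂)^(n−1) = 545×(0.383)^0.27 = 421 K; P₂ = P₁(V₁/V₂)^n = 110 kPa.
W = (P₁V₁−P₂V₂)/(n−1) = (371×22.1−110×57.7)/0.27 = 6930 J.
ΔU = nCvΔT = 1.81×23.1×(421−545) = -5200 J.
Q = ΔU + W = 1730 J.
State after step 1: P = 110 kPa, V = 57.7 L, T = 421 K.
Step 2 — Isochoric: V stays 57.7 L; P/T = const ⇒ T₂ = 263 K, P₂ = 68.6 kPa.
W = 0 (no volume change).
ΔU = nCvΔT = 1.81×23.1×(263−421) = -6590 J.
Q = ΔU = -6590 J.
Net over both steps: W = 6930 J, Q = -4860 J, ΔU = -11800 J.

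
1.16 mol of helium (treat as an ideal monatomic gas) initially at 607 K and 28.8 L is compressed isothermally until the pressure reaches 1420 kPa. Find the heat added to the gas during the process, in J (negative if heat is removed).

P₁ = nRT₁/V₁ = 1.16×8.314×607/28.8 = 203 kPa.
Isothermal: T stays 607 K; PV = const ⇒ V₂ = 4.12 L, P₂ = 1420 kPa.
ΔU = 0 (ideal gas, T constant).
W = nRT ln(V₂/V₁) = 1.16×8.314×607×ln(0.143) = -11400 J.
Q = ΔU + W = -11400 J.

-11400 J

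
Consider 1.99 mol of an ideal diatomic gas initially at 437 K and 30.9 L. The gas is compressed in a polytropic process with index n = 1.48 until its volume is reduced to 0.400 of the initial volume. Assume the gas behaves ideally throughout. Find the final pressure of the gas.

P₁ = nRT₁/V₁ = 1.99×8.314×437/30.9 = 234 kPa.
Polytropic n=1.48: T₂ = T₁(V₁/V₂)^(n−1) = 437×(2.50)^0.48 = 678 K; P₂ = P₁(V₁/V₂)^n = 908 kPa.

908 kPa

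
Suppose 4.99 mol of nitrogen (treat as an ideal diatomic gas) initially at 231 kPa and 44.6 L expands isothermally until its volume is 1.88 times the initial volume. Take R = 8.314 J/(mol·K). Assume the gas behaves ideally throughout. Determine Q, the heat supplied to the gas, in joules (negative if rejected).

6500 J

T₁ = P₁V₁/(nR) = 231×44.6/(4.99×8.314) = 248 K.
Isothermal: T stays 248 K; PV = const ⇒ V₂ = 83.8 L, P₂ = 123 kPa.
ΔU = 0 (ideal gas, T constant).
W = nRT ln(V₂/V₁) = 4.99×8.314×248×ln(1.88) = 6500 J.
Q = ΔU + W = 6500 J.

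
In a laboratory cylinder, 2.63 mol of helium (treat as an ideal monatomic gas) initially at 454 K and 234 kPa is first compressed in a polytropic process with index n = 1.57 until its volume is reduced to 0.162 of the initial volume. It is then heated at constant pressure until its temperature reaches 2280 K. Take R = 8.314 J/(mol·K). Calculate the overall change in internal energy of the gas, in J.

59900 J

V₁ = nRT₁/P₁ = 2.63×8.314×454/234 = 42.4 L.
Step 1 — Polytropic n=1.57: T₂ = T₁(V₁/V₂)^(n−1) = 454×(6.17)^0.57 = 1280 K; P₂ = P₁(V₁/V₂)^n = 4080 kPa.
W = (P₁V₁−P₂V₂)/(n−1) = (234×42.4−4080×6.87)/0.57 = -31700 J.
ΔU = nCvΔT = 2.63×12.5×(1280−454) = 27100 J.
Q = ΔU + W = -4600 J.
State after step 1: P = 4080 kPa, V = 6.87 L, T = 1280 K.
Step 2 — Isobaric: P stays 4080 kPa; V/T = const ⇒ T₂ = 2280 K, V₂ = 12.2 L.
W = PΔV = 4080×(12.2−6.87) kPa·L = 21800 J.
ΔU = nCvΔT = 2.63×12.5×(2280−1280) = 32800 J.
Q = ΔU + W = nCpΔT = 54600 J.
Net over both steps: W = -9900 J, Q = 50000 J, ΔU = 59900 J.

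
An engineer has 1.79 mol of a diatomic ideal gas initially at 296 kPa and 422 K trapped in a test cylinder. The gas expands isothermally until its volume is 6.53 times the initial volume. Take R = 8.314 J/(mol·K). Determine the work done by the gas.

11800 J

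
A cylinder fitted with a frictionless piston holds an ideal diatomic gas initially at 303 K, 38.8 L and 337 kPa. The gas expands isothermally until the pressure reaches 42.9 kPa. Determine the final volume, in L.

Isothermal: T stays 303 K; PV = const ⇒ V₂ = 305 L, P₂ = 42.9 kPa.

305 L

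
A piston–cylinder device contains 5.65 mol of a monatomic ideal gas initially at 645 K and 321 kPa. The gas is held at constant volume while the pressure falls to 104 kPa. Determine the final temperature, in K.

209 K

V₁ = nRT₁/P₁ = 5.65×8.314×645/321 = 94.4 L.
Isochoric: V stays 94.4 L; P/T = const ⇒ T₂ = 209 K, P₂ = 104 kPa.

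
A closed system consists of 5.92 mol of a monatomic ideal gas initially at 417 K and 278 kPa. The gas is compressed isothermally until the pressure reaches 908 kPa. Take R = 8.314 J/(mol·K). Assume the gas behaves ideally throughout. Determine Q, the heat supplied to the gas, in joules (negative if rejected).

-24300 J

V₁ = nRT₁/P₁ = 5.92×8.314×417/278 = 73.8 L.
Isothermal: T stays 417 K; PV = const ⇒ V₂ = 22.6 L, P₂ = 908 kPa.
ΔU = 0 (ideal gas, T constant).
W = nRT ln(V₂/V₁) = 5.92×8.314×417×ln(0.306) = -24300 J.
Q = ΔU + W = -24300 J.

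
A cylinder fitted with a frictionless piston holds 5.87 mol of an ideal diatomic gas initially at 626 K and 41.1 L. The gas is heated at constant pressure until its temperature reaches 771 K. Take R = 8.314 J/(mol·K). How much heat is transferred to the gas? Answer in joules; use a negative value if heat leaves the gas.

24800 J

P₁ = nRT₁/V₁ = 5.87×8.314×626/41.1 = 743 kPa.
Isobaric: P stays 743 kPa; V/T = const ⇒ T₂ = 771 K, V₂ = 50.6 L.
W = PΔV = 743×(50.6−41.1) kPa·L = 7080 J.
ΔU = nCvΔT = 5.87×20.8×(771−626) = 17700 J.
Q = ΔU + W = nCpΔT = 24800 J.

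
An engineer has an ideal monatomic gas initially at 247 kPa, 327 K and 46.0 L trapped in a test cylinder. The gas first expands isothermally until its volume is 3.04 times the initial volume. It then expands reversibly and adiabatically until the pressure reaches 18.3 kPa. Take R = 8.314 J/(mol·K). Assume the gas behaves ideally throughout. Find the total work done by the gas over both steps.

20300 J

n = P₁V₁/(RT₁) = 247×46.0/(8.314×327) = 4.18 mol.
Step 1 — Isothermal: T stays 327 K; PV = const ⇒ V₂ = 140 L, P₂ = 81.2 kPa.
ΔU = 0 (ideal gas, T constant).
W = nRT ln(V₂/V₁) = 4.18×8.314×327×ln(3.04) = 12600 J.
Q = ΔU + W = 12600 J.
State after step 1: P = 81.2 kPa, V = 140 L, T = 327 K.
Step 2 — Adiabatic: T₂/T₁ = (P₂/P₁)^((γ−1)/γ) ⇒ T₂ = 327×(0.225)^0.400 = 180 K; V₂ = 342 L.
ΔU = nCvΔT = 4.18×12.5×(180−327) = -7650 J.
Q = 0 for an adiabatic process, so W = −ΔU = 7650 J.
Net over both steps: W = 20300 J, Q = 12600 J, ΔU = -7650 J.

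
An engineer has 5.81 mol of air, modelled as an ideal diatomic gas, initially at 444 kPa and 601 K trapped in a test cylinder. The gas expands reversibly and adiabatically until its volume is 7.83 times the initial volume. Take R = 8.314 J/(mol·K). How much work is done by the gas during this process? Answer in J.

V₁ = nRT₁/P₁ = 5.81×8.314×601/444 = 65.4 L.
Adiabatic: TV^(γ−1) = const ⇒ T₂ = 601×(0.128)^0.400 = 264 K; PV^γ = const ⇒ P₂ = 24.9 kPa.
ΔU = nCvΔT = 5.81×20.8×(264−601) = -40700 J.
Q = 0 for an adiabatic process, so W = −ΔU = 40700 J.

40700 J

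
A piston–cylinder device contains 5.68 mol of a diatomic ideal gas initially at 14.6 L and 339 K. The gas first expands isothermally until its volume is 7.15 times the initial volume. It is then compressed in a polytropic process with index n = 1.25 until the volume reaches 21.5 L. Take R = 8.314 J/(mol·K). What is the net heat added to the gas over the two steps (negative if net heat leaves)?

P₁ = nRT₁/V₁ = 5.68×8.314×339/14.6 = 1100 kPa.
Step 1 — Isothermal: T stays 339 K; PV = const ⇒ V₂ = 104 L, P₂ = 153 kPa.
ΔU = 0 (ideal gas, T constant).
W = nRT ln(V₂/V₁) = 5.68×8.314×339×ln(7.15) = 31500 J.
Q = ΔU + W = 31500 J.
State after step 1: P = 153 kPa, V = 104 L, T = 339 K.
Step 2 — Polytropic n=1.25: T₂ = T₁(V₁/V₂)^(n−1) = 339×(4.86)^0.25 = 503 K; P₂ = P₁(V₁/V₂)^n = 1110 kPa.
W = (P₁V₁−P₂V₂)/(n−1) = (153×104−1110×21.5)/0.25 = -31000 J.
ΔU = nCvΔT = 5.68×20.8×(503−339) = 19400 J.
Q = ΔU + W = -11600 J.
Net over both steps: W = 472 J, Q = 19900 J, ΔU = 19400 J.

19900 J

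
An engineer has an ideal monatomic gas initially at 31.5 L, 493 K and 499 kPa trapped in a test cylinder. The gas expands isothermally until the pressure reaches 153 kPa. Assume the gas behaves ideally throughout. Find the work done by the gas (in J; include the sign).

n = P₁V₁/(RT₁) = 499×31.5/(8.314×493) = 3.83 mol.
Isothermal: T stays 493 K; PV = const ⇒ V₂ = 103 L, P₂ = 153 kPa.
W = nRT ln(V₂/V₁) = 3.83×8.314×493×ln(3.26) = 18600 J.

18600 J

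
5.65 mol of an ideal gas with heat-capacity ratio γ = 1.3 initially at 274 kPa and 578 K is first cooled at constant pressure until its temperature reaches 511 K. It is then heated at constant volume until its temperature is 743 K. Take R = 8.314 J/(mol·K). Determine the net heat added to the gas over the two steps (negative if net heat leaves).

V₁ = nRT₁/P₁ = 5.65×8.314×578/274 = 99.1 L.
Step 1 — Isobaric: P stays 274 kPa; V/T = const ⇒ T₂ = 511 K, V₂ = 87.6 L.
W = PΔV = 274×(87.6−99.1) kPa·L = -3150 J.
ΔU = nCvΔT = 5.65×27.7×(511−578) = -10500 J.
Q = ΔU + W = nCpΔT = -13600 J.
State after step 1: P = 274 kPa, V = 87.6 L, T = 511 K.
Step 2 — Isochoric: V stays 87.6 L; P/T = const ⇒ T₂ = 743 K, P₂ = 398 kPa.
W = 0 (no volume change).
ΔU = nCvΔT = 5.65×27.7×(743−511) = 36300 J.
Q = ΔU = 36300 J.
Net over both steps: W = -3150 J, Q = 22700 J, ΔU = 25800 J.

22700 J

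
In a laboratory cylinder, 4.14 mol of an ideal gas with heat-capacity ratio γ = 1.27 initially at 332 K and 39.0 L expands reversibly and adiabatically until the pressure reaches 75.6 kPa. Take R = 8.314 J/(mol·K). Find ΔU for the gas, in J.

-10600 J

P₁ = nRT₁/V₁ = 4.14×8.314×332/39.0 = 293 kPa.
Adiabatic: T₂/T₁ = (P₂/P₁)^((γ−1)/γ) ⇒ T₂ = 332×(0.258)^0.213 = 249 K; V₂ = 113 L.
For an ideal gas ΔU = nCvΔT with Cv = R/(γ−1) = 30.8 J/(mol·K).
ΔU = 4.14×30.8×(249−332) = -10600 J.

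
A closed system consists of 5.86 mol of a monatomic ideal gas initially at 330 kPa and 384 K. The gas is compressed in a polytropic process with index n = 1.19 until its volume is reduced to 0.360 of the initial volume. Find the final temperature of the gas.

466 K

V₁ = nRT₁/P₁ = 5.86×8.314×384/330 = 56.7 L.
Polytropic n=1.19: T₂ = T₁(V₁/V₂)^(n−1) = 384×(2.78)^0.19 = 466 K; P₂ = P₁(V₁/V₂)^n = 1110 kPa.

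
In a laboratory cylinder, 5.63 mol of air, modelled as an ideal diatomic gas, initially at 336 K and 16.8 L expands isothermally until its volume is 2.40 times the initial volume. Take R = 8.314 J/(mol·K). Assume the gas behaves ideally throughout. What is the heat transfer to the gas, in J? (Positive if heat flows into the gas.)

13800 J

P₁ = nRT₁/V₁ = 5.63×8.314×336/16.8 = 936 kPa.
Isothermal: T stays 336 K; PV = const ⇒ V₂ = 40.3 L, P₂ = 390 kPa.
ΔU = 0 (ideal gas, T constant).
W = nRT ln(V₂/V₁) = 5.63×8.314×336×ln(2.40) = 13800 J.
Q = ΔU + W = 13800 J.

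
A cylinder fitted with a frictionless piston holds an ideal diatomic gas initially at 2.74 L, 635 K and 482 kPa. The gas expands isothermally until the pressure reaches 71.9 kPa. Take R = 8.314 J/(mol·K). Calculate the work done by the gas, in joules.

2510 J

n = P₁V₁/(RT₁) = 482×2.74/(8.314×635) = 0.250 mol.
Isothermal: T stays 635 K; PV = const ⇒ V₂ = 18.4 L, P₂ = 71.9 kPa.
W = nRT ln(V₂/V₁) = 0.250×8.314×635×ln(6.70) = 2510 J.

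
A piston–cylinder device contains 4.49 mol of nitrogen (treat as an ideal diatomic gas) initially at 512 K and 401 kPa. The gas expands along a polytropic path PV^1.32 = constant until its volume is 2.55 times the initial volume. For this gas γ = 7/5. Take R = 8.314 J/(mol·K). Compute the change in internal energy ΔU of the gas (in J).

-12400 J

V₁ = nRT₁/P₁ = 4.49×8.314×512/401 = 47.7 L.
Polytropic n=1.32: T₂ = T₁(V₁/V₂)^(n−1) = 512×(0.392)^0.32 = 379 K; P₂ = P₁(V₁/V₂)^n = 117 kPa.
For an ideal gas ΔU = nCvΔT with Cv = (5/2)R = 20.8 J/(mol·K).
ΔU = 4.49×20.8×(379−512) = -12400 J.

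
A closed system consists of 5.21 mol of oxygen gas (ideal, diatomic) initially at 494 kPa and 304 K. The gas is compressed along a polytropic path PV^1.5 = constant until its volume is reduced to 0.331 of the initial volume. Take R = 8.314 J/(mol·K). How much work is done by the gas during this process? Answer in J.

V₁ = nRT₁/P₁ = 5.21×8.314×304/494 = 26.7 L.
Polytropic n=1.5: T₂ = T₁(V₁/V₂)^(n−1) = 304×(3.02)^0.50 = 528 K; P₂ = P₁(V₁/V₂)^n = 2590 kPa.
W = (P₁V₁−P₂V₂)/(n−1) = (494×26.7−2590×8.82)/0.50 = -19400 J.

-19400 J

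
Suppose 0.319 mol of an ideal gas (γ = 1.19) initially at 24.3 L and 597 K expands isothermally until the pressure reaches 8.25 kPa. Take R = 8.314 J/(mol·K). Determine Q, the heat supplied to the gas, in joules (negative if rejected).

3270 J

P₁ = nRT₁/V₁ = 0.319×8.314×597/24.3 = 65.2 kPa.
Isothermal: T stays 597 K; PV = const ⇒ V₂ = 192 L, P₂ = 8.25 kPa.
ΔU = 0 (ideal gas, T constant).
W = nRT ln(V₂/V₁) = 0.319×8.314×597×ln(7.90) = 3270 J.
Q = ΔU + W = 3270 J.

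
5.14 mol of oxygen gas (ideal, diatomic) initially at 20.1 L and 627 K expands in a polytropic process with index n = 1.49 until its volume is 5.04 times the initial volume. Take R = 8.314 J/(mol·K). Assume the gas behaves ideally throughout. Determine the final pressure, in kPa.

120 kPa

P₁ = nRT₁/V₁ = 5.14×8.314×627/20.1 = 1330 kPa.
Polytropic n=1.49: T₂ = T₁(V₁/V₂)^(n−1) = 627×(0.198)^0.49 = 284 K; P₂ = P₁(V₁/V₂)^n = 120 kPa.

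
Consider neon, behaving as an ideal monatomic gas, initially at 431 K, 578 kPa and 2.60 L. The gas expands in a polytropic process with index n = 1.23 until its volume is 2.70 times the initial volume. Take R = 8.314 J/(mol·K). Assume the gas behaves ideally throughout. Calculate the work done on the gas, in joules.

n = P₁V₁/(RT₁) = 578×2.60/(8.314×431) = 0.419 mol.
Polytropic n=1.23: T₂ = T₁(V₁/V₂)^(n−1) = 431×(0.370)^0.23 = 343 K; P₂ = P₁(V₁/V₂)^n = 170 kPa.
W = (P₁V₁−P₂V₂)/(n−1) = (578×2.60−170×7.02)/0.23 = 1330 J.
Work done on the gas = −W_by = -1330 J.

-1330 J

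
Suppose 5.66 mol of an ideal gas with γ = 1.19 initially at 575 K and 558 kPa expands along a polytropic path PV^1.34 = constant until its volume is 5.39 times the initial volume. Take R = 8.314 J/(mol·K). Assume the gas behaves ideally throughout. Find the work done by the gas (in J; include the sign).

34700 J

V₁ = nRT₁/P₁ = 5.66×8.314×575/558 = 48.5 L.
Polytropic n=1.34: T₂ = T₁(V₁/V₂)^(n−1) = 575×(0.186)^0.34 = 324 K; P₂ = P₁(V₁/V₂)^n = 58.4 kPa.
W = (P₁V₁−P₂V₂)/(n−1) = (558×48.5−58.4×261)/0.34 = 34700 J.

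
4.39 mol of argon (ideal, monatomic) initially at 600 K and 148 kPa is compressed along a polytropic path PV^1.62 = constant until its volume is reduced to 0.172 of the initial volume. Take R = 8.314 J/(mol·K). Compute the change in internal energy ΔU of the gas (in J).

65000 J

V₁ = nRT₁/P₁ = 4.39×8.314×600/148 = 148 L.
Polytropic n=1.62: T₂ = T₁(V₁/V₂)^(n−1) = 600×(5.81)^0.62 = 1790 K; P₂ = P₁(V₁/V₂)^n = 2560 kPa.
For an ideal gas ΔU = nCvΔT with Cv = (3/2)R = 12.5 J/(mol·K).
ΔU = 4.39×12.5×(1790−600) = 65000 J.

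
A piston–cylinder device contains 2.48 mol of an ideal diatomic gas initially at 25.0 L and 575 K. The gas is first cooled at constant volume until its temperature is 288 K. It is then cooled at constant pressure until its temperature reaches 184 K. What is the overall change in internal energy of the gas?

-20200 J

P₁ = nRT₁/V₁ = 2.48×8.314×575/25.0 = 474 kPa.
Step 1 — Isochoric: V stays 25.0 L; P/T = const ⇒ T₂ = 288 K, P₂ = 238 kPa.
W = 0 (no volume change).
ΔU = nCvΔT = 2.48×20.8×(288−575) = -14800 J.
Q = ΔU = -14800 J.
State after step 1: P = 238 kPa, V = 25.0 L, T = 288 K.
Step 2 — Isobaric: P stays 238 kPa; V/T = const ⇒ T₂ = 184 K, V₂ = 16.0 L.
W = PΔV = 238×(16.0−25.0) kPa·L = -2140 J.
ΔU = nCvΔT = 2.48×20.8×(184−288) = -5360 J.
Q = ΔU + W = nCpΔT = -7510 J.
Net over both steps: W = -2140 J, Q = -22300 J, ΔU = -20200 J.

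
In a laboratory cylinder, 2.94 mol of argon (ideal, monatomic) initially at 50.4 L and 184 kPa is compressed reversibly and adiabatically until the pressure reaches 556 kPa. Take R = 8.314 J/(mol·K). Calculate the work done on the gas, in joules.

7740 J

T₁ = P₁V₁/(nR) = 184×50.4/(2.94×8.314) = 379 K.
Adiabatic: T₂/T₁ = (P₂/P₁)^((γ−1)/γ) ⇒ T₂ = 379×(3.02)^0.400 = 590 K; V₂ = 26.0 L.
ΔU = nCvΔT = 2.94×12.5×(590−379) = 7740 J.
Q = 0 for an adiabatic process, so W = −ΔU = -7740 J.
Work done on the gas = −W_by = 7740 J.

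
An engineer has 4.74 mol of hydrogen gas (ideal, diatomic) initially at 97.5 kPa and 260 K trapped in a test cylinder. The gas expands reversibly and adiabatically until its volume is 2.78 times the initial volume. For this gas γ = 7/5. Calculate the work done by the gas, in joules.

8600 J

V₁ = nRT₁/P₁ = 4.74×8.314×260/97.5 = 105 L.
Adiabatic: TV^(γ−1) = const ⇒ T₂ = 260×(0.360)^0.400 = 173 K; PV^γ = const ⇒ P₂ = 23.3 kPa.
ΔU = nCvΔT = 4.74×20.8×(173−260) = -8600 J.
Q = 0 for an adiabatic process, so W = −ΔU = 8600 J.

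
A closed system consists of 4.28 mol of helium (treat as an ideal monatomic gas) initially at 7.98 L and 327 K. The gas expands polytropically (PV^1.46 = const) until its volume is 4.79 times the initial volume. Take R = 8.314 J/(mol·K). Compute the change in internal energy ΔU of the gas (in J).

-8960 J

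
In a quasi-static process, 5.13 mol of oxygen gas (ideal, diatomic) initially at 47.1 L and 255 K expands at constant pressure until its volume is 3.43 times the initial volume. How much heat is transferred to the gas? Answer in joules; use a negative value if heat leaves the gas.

P₁ = nRT₁/V₁ = 5.13×8.314×255/47.1 = 231 kPa.
Isobaric: P stays 231 kPa; V/T = const ⇒ T₂ = 875 K, V₂ = 162 L.
W = PΔV = 231×(162−47.1) kPa·L = 26400 J.
ΔU = nCvΔT = 5.13×20.8×(875−255) = 66100 J.
Q = ΔU + W = nCpΔT = 92500 J.

92500 J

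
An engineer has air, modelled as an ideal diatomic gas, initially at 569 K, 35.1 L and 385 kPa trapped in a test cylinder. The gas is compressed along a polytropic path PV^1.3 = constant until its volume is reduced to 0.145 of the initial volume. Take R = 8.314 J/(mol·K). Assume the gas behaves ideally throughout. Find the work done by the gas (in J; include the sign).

n = P₁V₁/(RT₁) = 385×35.1/(8.314×569) = 2.86 mol.
Polytropic n=1.3: T₂ = T₁(V₁/V₂)^(n−1) = 569×(6.90)^0.30 = 1020 K; P₂ = P₁(V₁/V₂)^n = 4740 kPa.
W = (P₁V₁−P₂V₂)/(n−1) = (385×35.1−4740×5.09)/0.30 = -35400 J.

-35400 J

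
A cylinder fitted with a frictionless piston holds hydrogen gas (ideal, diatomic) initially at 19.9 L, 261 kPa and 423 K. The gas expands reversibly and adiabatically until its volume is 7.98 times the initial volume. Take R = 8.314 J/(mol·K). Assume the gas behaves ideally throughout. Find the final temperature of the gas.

184 K

Adiabatic: TV^(γ−1) = const ⇒ T₂ = 423×(0.125)^0.400 = 184 K; PV^γ = const ⇒ P₂ = 14.3 kPa.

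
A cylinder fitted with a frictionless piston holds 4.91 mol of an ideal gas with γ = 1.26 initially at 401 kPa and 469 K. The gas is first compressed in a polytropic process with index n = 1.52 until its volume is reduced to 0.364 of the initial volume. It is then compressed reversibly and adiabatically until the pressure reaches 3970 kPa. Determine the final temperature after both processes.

927 K

V₁ = nRT₁/P₁ = 4.91×8.314×469/401 = 47.7 L.
Step 1 — Polytropic n=1.52: T₂ = T₁(V₁/V₂)^(n−1) = 469×(2.75)^0.52 = 793 K; P₂ = P₁(V₁/V₂)^n = 1860 kPa.
W = (P₁V₁−P₂V₂)/(n−1) = (401×47.7−1860×17.4)/0.52 = -25500 J.
ΔU = nCvΔT = 4.91×32.0×(793−469) = 50900 J.
Q = ΔU + W = 25500 J.
State after step 1: P = 1860 kPa, V = 17.4 L, T = 793 K.
Step 2 — Adiabatic: T₂/T₁ = (P₂/P₁)^((γ−1)/γ) ⇒ T₂ = 793×(2.13)^0.206 = 927 K; V₂ = 9.53 L.
ΔU = nCvΔT = 4.91×32.0×(927−793) = 21000 J.
Q = 0 for an adiabatic process, so W = −ΔU = -21000 J.
Net over both steps: W = -46500 J, Q = 25500 J, ΔU = 71900 J.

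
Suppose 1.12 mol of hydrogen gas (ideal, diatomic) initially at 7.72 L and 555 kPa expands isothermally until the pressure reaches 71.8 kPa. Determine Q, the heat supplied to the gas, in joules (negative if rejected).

8760 J

T₁ = P₁V₁/(nR) = 555×7.72/(1.12×8.314) = 460 K.
Isothermal: T stays 460 K; PV = const ⇒ V₂ = 59.7 L, P₂ = 71.8 kPa.
ΔU = 0 (ideal gas, T constant).
W = nRT ln(V₂/V₁) = 1.12×8.314×460×ln(7.73) = 8760 J.
Q = ΔU + W = 8760 J.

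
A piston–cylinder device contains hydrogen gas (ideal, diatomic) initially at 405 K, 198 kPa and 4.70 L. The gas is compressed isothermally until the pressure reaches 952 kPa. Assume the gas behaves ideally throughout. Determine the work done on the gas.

n = P₁V₁/(RT₁) = 198×4.70/(8.314×405) = 0.276 mol.
Isothermal: T stays 405 K; PV = const ⇒ V₂ = 0.978 L, P₂ = 952 kPa.
W = nRT ln(V₂/V₁) = 0.276×8.314×405×ln(0.208) = -1460 J.
Work done on the gas = −W_by = 1460 J.

1460 J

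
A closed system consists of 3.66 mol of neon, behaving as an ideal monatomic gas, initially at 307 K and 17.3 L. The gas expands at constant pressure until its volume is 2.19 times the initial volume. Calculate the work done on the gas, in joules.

-11100 J

P₁ = nRT₁/V₁ = 3.66×8.314×307/17.3 = 540 kPa.
Isobaric: P stays 540 kPa; V/T = const ⇒ T₂ = 672 K, V₂ = 37.9 L.
W = PΔV = 540×(37.9−17.3) kPa·L = 11100 J.
Work done on the gas = −W_by = -11100 J.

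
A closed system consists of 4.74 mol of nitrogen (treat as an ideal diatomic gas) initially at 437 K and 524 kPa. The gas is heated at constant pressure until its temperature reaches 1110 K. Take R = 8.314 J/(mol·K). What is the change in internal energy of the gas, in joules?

66300 J

V₁ = nRT₁/P₁ = 4.74×8.314×437/524 = 32.9 L.
Isobaric: P stays 524 kPa; V/T = const ⇒ T₂ = 1110 K, V₂ = 83.5 L.
For an ideal gas ΔU = nCvΔT with Cv = (5/2)R = 20.8 J/(mol·K).
ΔU = 4.74×20.8×(1110−437) = 66300 J.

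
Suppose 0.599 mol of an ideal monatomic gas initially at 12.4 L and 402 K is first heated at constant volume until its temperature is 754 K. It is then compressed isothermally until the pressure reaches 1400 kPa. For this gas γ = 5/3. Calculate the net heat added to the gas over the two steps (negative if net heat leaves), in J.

-3120 J

P₁ = nRT₁/V₁ = 0.599×8.314×402/12.4 = 161 kPa.
Step 1 — Isochoric: V stays 12.4 L; P/T = const ⇒ T₂ = 754 K, P₂ = 303 kPa.
W = 0 (no volume change).
ΔU = nCvΔT = 0.599×12.5×(754−402) = 2630 J.
Q = ΔU = 2630 J.
State after step 1: P = 303 kPa, V = 12.4 L, T = 754 K.
Step 2 — Isothermal: T stays 754 K; PV = const ⇒ V₂ = 2.68 L, P₂ = 1400 kPa.
ΔU = 0 (ideal gas, T constant).
W = nRT ln(V₂/V₁) = 0.599×8.314×754×ln(0.216) = -5750 J.
Q = ΔU + W = -5750 J.
Net over both steps: W = -5750 J, Q = -3120 J, ΔU = 2630 J.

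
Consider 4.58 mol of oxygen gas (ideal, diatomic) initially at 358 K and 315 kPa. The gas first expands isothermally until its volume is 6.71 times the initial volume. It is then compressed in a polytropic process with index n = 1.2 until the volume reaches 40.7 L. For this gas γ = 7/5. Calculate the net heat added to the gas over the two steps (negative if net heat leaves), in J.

9540 J

V₁ = nRT₁/P₁ = 4.58×8.314×358/315 = 43.3 L.
Step 1 — Isothermal: T stays 358 K; PV = const ⇒ V₂ = 290 L, P₂ = 46.9 kPa.
ΔU = 0 (ideal gas, T constant).
W = nRT ln(V₂/V₁) = 4.58×8.314×358×ln(6.71) = 25900 J.
Q = ΔU + W = 25900 J.
State after step 1: P = 46.9 kPa, V = 290 L, T = 358 K.
Step 2 — Polytropic n=1.2: T₂ = T₁(V₁/V₂)^(n−1) = 358×(7.13)^0.20 = 530 K; P₂ = P₁(V₁/V₂)^n = 496 kPa.
W = (P₁V₁−P₂V₂)/(n−1) = (46.9×290−496×40.7)/0.20 = -32800 J.
ΔU = nCvΔT = 4.58×20.8×(530−358) = 16400 J.
Q = ΔU + W = -16400 J.
Net over both steps: W = -6860 J, Q = 9540 J, ΔU = 16400 J.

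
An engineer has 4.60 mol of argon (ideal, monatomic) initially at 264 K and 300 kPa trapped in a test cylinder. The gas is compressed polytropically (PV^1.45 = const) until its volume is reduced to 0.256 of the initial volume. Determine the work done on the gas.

V₁ = nRT₁/P₁ = 4.60×8.314×264/300 = 33.7 L.
Polytropic n=1.45: T₂ = T₁(V₁/V₂)^(n−1) = 264×(3.91)^0.45 = 487 K; P₂ = P₁(V₁/V₂)^n = 2160 kPa.
W = (P₁V₁−P₂V₂)/(n−1) = (300×33.7−2160×8.62)/0.45 = -19000 J.
Work done on the gas = −W_by = 19000 J.

19000 J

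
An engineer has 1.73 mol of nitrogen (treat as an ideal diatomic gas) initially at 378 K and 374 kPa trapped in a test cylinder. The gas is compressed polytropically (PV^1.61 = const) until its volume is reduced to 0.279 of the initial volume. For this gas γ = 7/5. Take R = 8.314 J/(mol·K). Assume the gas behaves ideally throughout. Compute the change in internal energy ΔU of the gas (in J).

V₁ = nRT₁/P₁ = 1.73×8.314×378/374 = 14.5 L.
Polytropic n=1.61: T₂ = T₁(V₁/V₂)^(n−1) = 378×(3.58)^0.61 = 824 K; P₂ = P₁(V₁/V₂)^n = 2920 kPa.
For an ideal gas ΔU = nCvΔT with Cv = (5/2)R = 20.8 J/(mol·K).
ΔU = 1.73×20.8×(824−378) = 16000 J.

16000 J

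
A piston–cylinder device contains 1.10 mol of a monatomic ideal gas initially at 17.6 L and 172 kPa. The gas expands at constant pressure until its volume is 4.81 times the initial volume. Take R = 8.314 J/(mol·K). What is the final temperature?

1590 K

T₁ = P₁V₁/(nR) = 172×17.6/(1.10×8.314) = 331 K.
Isobaric: P stays 172 kPa; V/T = const ⇒ T₂ = 1590 K, V₂ = 84.7 L.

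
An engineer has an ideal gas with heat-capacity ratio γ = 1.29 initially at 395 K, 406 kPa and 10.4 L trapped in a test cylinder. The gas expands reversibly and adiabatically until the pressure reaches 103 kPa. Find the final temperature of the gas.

290 K

Adiabatic: T₂/T₁ = (P₂/P₁)^((γ−1)/γ) ⇒ T₂ = 395×(0.254)^0.225 = 290 K; V₂ = 30.1 L.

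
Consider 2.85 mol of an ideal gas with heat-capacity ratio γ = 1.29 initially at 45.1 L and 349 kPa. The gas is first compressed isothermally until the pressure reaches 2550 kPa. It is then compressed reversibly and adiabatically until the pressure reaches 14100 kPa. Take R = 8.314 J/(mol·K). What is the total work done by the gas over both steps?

-56700 J

T₁ = P₁V₁/(nR) = 349×45.1/(2.85×8.314) = 664 K.
Step 1 — Isothermal: T stays 664 K; PV = const ⇒ V₂ = 6.17 L, P₂ = 2550 kPa.
ΔU = 0 (ideal gas, T constant).
W = nRT ln(V₂/V₁) = 2.85×8.314×664×ln(0.137) = -31300 J.
Q = ΔU + W = -31300 J.
State after step 1: P = 2550 kPa, V = 6.17 L, T = 664 K.
Step 2 — Adiabatic: T₂/T₁ = (P₂/P₁)^((γ−1)/γ) ⇒ T₂ = 664×(5.53)^0.225 = 976 K; V₂ = 1.64 L.
ΔU = nCvΔT = 2.85×28.7×(976−664) = 25400 J.
Q = 0 for an adiabatic process, so W = −ΔU = -25400 J.
Net over both steps: W = -56700 J, Q = -31300 J, ΔU = 25400 J.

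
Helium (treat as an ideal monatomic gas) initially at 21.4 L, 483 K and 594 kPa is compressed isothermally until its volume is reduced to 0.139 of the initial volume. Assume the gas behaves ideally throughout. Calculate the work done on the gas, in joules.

n = P₁V₁/(RT₁) = 594×21.4/(8.314×483) = 3.17 mol.
Isothermal: T stays 483 K; PV = const ⇒ V₂ = 2.97 L, P₂ = 4270 kPa.
W = nRT ln(V₂/V₁) = 3.17×8.314×483×ln(0.139) = -25100 J.
Work done on the gas = −W_by = 25100 J.

25100 J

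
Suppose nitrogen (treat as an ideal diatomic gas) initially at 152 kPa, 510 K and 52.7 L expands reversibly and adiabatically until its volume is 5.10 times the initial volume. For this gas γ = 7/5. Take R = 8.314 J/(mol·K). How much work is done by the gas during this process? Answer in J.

n = P₁V₁/(RT₁) = 152×52.7/(8.314×510) = 1.89 mol.
Adiabatic: TV^(γ−1) = const ⇒ T₂ = 510×(0.196)^0.400 = 266 K; PV^γ = const ⇒ P₂ = 15.5 kPa.
ΔU = nCvΔT = 1.89×20.8×(266−510) = -9590 J.
Q = 0 for an adiabatic process, so W = −ΔU = 9590 J.

9590 J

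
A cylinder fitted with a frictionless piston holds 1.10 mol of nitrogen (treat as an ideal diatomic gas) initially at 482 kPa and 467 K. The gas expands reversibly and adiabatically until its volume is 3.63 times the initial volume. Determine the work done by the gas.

4300 J

V₁ = nRT₁/P₁ = 1.10×8.314×467/482 = 8.86 L.
Adiabatic: TV^(γ−1) = const ⇒ T₂ = 467×(0.275)^0.400 = 279 K; PV^γ = const ⇒ P₂ = 79.3 kPa.
ΔU = nCvΔT = 1.10×20.8×(279−467) = -4300 J.
Q = 0 for an adiabatic process, so W = −ΔU = 4300 J.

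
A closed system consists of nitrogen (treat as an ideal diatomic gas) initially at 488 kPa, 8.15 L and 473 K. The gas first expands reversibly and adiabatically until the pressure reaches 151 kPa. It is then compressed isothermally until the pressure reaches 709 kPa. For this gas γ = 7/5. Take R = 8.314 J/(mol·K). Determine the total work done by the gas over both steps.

n = P₁V₁/(RT₁) = 488×8.15/(8.314×473) = 1.01 mol.
Step 1 — Adiabatic: T₂/T₁ = (P₂/P₁)^((γ−1)/γ) ⇒ T₂ = 473×(0.309)^0.286 = 338 K; V₂ = 18.8 L.
ΔU = nCvΔT = 1.01×20.8×(338−473) = -2830 J.
Q = 0 for an adiabatic process, so W = −ΔU = 2830 J.
State after step 1: P = 151 kPa, V = 18.8 L, T = 338 K.
Step 2 — Isothermal: T stays 338 K; PV = const ⇒ V₂ = 4.01 L, P₂ = 709 kPa.
ΔU = 0 (ideal gas, T constant).
W = nRT ln(V₂/V₁) = 1.01×8.314×338×ln(0.213) = -4400 J.
Q = ΔU + W = -4400 J.
Net over both steps: W = -1570 J, Q = -4400 J, ΔU = -2830 J.

-1570 J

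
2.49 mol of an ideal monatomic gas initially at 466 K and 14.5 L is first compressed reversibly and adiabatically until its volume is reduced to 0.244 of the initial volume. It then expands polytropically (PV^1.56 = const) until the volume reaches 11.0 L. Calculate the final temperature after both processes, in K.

P₁ = nRT₁/V₁ = 2.49×8.314×466/14.5 = 665 kPa.
Step 1 — Adiabatic: TV^(γ−1) = const ⇒ T₂ = 466×(4.10)^0.667 = 1190 K; PV^γ = const ⇒ P₂ = 6980 kPa.
ΔU = nCvΔT = 2.49×12.5×(1190−466) = 22600 J.
Q = 0 for an adiabatic process, so W = −ΔU = -22600 J.
State after step 1: P = 6980 kPa, V = 3.54 L, T = 1190 K.
Step 2 — Polytropic n=1.56: T₂ = T₁(V₁/V₂)^(n−1) = 1190×(0.322)^0.56 = 632 K; P₂ = P₁(V₁/V₂)^n = 1190 kPa.
W = (P₁V₁−P₂V₂)/(n−1) = (6980×3.54−1190×11.0)/0.56 = 20700 J.
ΔU = nCvΔT = 2.49×12.5×(632−1190) = -17400 J.
Q = ΔU + W = 3320 J.
Net over both steps: W = -1840 J, Q = 3320 J, ΔU = 5160 J.

632 K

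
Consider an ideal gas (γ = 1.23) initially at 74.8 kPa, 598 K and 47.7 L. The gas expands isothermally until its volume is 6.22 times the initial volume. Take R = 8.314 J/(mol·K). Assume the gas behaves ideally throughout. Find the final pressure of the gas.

Isothermal: T stays 598 K; PV = const ⇒ V₂ = 297 L, P₂ = 12.0 kPa.

12.0 kPa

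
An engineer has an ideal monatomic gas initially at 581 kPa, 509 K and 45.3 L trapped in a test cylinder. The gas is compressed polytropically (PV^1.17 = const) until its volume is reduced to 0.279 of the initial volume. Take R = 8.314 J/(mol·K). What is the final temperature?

Polytropic n=1.17: T₂ = T₁(V₁/V₂)^(n−1) = 509×(3.58)^0.17 = 632 K; P₂ = P₁(V₁/V₂)^n = 2590 kPa.

632 K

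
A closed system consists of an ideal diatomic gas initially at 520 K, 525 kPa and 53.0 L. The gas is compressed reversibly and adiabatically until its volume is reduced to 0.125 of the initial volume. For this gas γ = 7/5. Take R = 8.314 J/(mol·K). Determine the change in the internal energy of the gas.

n = P₁V₁/(RT₁) = 525×53.0/(8.314×520) = 6.44 mol.
Adiabatic: TV^(γ−1) = const ⇒ T₂ = 520×(8.00)^0.400 = 1190 K; PV^γ = const ⇒ P₂ = 9650 kPa.
For an ideal gas ΔU = nCvΔT with Cv = (5/2)R = 20.8 J/(mol·K).
ΔU = 6.44×20.8×(1190−520) = 90300 J.

90300 J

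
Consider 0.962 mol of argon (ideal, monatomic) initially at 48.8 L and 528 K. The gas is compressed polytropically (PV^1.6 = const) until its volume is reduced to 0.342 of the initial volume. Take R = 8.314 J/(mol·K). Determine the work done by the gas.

-6360 J

P₁ = nRT₁/V₁ = 0.962×8.314×528/48.8 = 86.5 kPa.
Polytropic n=1.6: T₂ = T₁(V₁/V₂)^(n−1) = 528×(2.92)^0.60 = 1010 K; P₂ = P₁(V₁/V₂)^n = 482 kPa.
W = (P₁V₁−P₂V₂)/(n−1) = (86.5×48.8−482×16.7)/0.60 = -6360 J.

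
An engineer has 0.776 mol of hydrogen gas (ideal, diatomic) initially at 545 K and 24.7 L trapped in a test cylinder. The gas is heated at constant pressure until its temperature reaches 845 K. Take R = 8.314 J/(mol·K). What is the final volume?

38.3 L

P₁ = nRT₁/V₁ = 0.776×8.314×545/24.7 = 142 kPa.
Isobaric: P stays 142 kPa; V/T = const ⇒ T₂ = 845 K, V₂ = 38.3 L.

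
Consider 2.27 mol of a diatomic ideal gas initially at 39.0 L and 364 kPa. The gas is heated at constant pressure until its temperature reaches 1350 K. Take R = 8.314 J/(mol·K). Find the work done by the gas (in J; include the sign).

11300 J

T₁ = P₁V₁/(nR) = 364×39.0/(2.27×8.314) = 752 K.
Isobaric: P stays 364 kPa; V/T = const ⇒ T₂ = 1350 K, V₂ = 70.0 L.
W = PΔV = 364×(70.0−39.0) kPa·L = 11300 J.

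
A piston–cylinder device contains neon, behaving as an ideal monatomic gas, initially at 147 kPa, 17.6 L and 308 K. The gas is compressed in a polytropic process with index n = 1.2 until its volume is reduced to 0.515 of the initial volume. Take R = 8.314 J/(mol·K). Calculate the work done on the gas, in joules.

1840 J

n = P₁V₁/(RT₁) = 147×17.6/(8.314×308) = 1.01 mol.
Polytropic n=1.2: T₂ = T₁(V₁/V₂)^(n−1) = 308×(1.94)^0.20 = 352 K; P₂ = P₁(V₁/V₂)^n = 326 kPa.
W = (P₁V₁−P₂V₂)/(n−1) = (147×17.6−326×9.06)/0.20 = -1840 J.
Work done on the gas = −W_by = 1840 J.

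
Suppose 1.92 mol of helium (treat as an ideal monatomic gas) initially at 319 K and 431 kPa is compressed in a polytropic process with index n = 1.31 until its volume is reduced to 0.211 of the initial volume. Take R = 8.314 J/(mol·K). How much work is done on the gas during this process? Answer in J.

10200 J

V₁ = nRT₁/P₁ = 1.92×8.314×319/431 = 11.8 L.
Polytropic n=1.31: T₂ = T₁(V₁/V₂)^(n−1) = 319×(4.74)^0.31 = 517 K; P₂ = P₁(V₁/V₂)^n = 3310 kPa.
W = (P₁V₁−P₂V₂)/(n−1) = (431×11.8−3310×2.49)/0.31 = -10200 J.
Work done on the gas = −W_by = 10200 J.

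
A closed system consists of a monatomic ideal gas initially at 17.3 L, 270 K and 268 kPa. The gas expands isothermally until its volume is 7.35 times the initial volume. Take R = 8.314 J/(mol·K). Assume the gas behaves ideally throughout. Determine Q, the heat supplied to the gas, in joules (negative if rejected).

9250 J

n = P₁V₁/(RT₁) = 268×17.3/(8.314×270) = 2.07 mol.
Isothermal: T stays 270 K; PV = const ⇒ V₂ = 127 L, P₂ = 36.5 kPa.
ΔU = 0 (ideal gas, T constant).
W = nRT ln(V₂/V₁) = 2.07×8.314×270×ln(7.35) = 9250 J.
Q = ΔU + W = 9250 J.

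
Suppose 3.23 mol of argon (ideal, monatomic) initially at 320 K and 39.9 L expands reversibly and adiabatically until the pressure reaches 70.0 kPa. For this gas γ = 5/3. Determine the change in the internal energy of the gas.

-4670 J

P₁ = nRT₁/V₁ = 3.23×8.314×320/39.9 = 215 kPa.
Adiabatic: T₂/T₁ = (P₂/P₁)^((γ−1)/γ) ⇒ T₂ = 320×(0.325)^0.400 = 204 K; V₂ = 78.3 L.
For an ideal gas ΔU = nCvΔT with Cv = (3/2)R = 12.5 J/(mol·K).
ΔU = 3.23×12.5×(204−320) = -4670 J.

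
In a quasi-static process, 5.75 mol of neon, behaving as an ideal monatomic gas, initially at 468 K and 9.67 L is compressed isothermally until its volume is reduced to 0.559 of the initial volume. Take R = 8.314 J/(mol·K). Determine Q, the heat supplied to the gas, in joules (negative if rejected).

-13000 J

P₁ = nRT₁/V₁ = 5.75×8.314×468/9.67 = 2310 kPa.
Isothermal: T stays 468 K; PV = const ⇒ V₂ = 5.41 L, P₂ = 4140 kPa.
ΔU = 0 (ideal gas, T constant).
W = nRT ln(V₂/V₁) = 5.75×8.314×468×ln(0.559) = -13000 J.
Q = ΔU + W = -13000 J.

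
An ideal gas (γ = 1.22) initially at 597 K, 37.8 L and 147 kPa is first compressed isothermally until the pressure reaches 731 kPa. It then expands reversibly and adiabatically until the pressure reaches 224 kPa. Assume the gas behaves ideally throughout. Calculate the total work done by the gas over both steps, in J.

n = P₁V₁/(RT₁) = 147×37.8/(8.314×597) = 1.12 mol.
Step 1 — Isothermal: T stays 597 K; PV = const ⇒ V₂ = 7.60 L, P₂ = 731 kPa.
ΔU = 0 (ideal gas, T constant).
W = nRT ln(V₂/V₁) = 1.12×8.314×597×ln(0.201) = -8910 J.
Q = ΔU + W = -8910 J.
State after step 1: P = 731 kPa, V = 7.60 L, T = 597 K.
Step 2 — Adiabatic: T₂/T₁ = (P₂/P₁)^((γ−1)/γ) ⇒ T₂ = 597×(0.306)^0.180 = 482 K; V₂ = 20.0 L.
ΔU = nCvΔT = 1.12×37.8×(482−597) = -4850 J.
Q = 0 for an adiabatic process, so W = −ΔU = 4850 J.
Net over both steps: W = -4060 J, Q = -8910 J, ΔU = -4850 J.

-4060 J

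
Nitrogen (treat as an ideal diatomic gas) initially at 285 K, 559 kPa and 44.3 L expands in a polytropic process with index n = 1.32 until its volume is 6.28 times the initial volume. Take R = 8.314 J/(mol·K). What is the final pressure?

Polytropic n=1.32: T₂ = T₁(V₁/V₂)^(n−1) = 285×(0.159)^0.32 = 158 K; P₂ = P₁(V₁/V₂)^n = 49.4 kPa.

49.4 kPa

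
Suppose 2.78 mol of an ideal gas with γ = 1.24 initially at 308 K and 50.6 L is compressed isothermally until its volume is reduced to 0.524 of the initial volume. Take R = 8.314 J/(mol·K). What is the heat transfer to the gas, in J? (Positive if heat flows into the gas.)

-4600 J

P₁ = nRT₁/V₁ = 2.78×8.314×308/50.6 = 141 kPa.
Isothermal: T stays 308 K; PV = const ⇒ V₂ = 26.5 L, P₂ = 268 kPa.
ΔU = 0 (ideal gas, T constant).
W = nRT ln(V₂/V₁) = 2.78×8.314×308×ln(0.524) = -4600 J.
Q = ΔU + W = -4600 J.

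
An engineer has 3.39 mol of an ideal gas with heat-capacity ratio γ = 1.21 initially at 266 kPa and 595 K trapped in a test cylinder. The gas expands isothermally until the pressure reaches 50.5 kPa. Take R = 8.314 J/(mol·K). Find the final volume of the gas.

332 L

V₁ = nRT₁/P₁ = 3.39×8.314×595/266 = 63.0 L.
Isothermal: T stays 595 K; PV = const ⇒ V₂ = 332 L, P₂ = 50.5 kPa.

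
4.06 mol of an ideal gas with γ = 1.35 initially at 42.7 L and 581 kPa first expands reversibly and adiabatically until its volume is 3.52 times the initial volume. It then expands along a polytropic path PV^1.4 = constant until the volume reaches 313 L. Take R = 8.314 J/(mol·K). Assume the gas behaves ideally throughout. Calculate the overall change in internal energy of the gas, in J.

-36900 J

T₁ = P₁V₁/(nR) = 581×42.7/(4.06×8.314) = 735 K.
Step 1 — Adiabatic: TV^(γ−1) = const ⇒ T₂ = 735×(0.284)^0.350 = 473 K; PV^γ = const ⇒ P₂ = 106 kPa.
ΔU = nCvΔT = 4.06×23.8×(473−735) = -25300 J.
Q = 0 for an adiabatic process, so W = −ΔU = 25300 J.
State after step 1: P = 106 kPa, V = 150 L, T = 473 K.
Step 2 — Polytropic n=1.4: T₂ = T₁(V₁/V₂)^(n−1) = 473×(0.480)^0.40 = 353 K; P₂ = P₁(V₁/V₂)^n = 38.0 kPa.
W = (P₁V₁−P₂V₂)/(n−1) = (106×150−38.0×313)/0.40 = 10200 J.
ΔU = nCvΔT = 4.06×23.8×(353−473) = -11600 J.
Q = ΔU + W = -1450 J.
Net over both steps: W = 35400 J, Q = -1450 J, ΔU = -36900 J.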